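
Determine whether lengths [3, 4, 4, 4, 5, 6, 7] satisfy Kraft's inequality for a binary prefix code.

Kraft inequality: Σ 2^(-l_i) ≤ 1 for prefix-free code
Calculating: 2^(-3) + 2^(-4) + 2^(-4) + 2^(-4) + 2^(-5) + 2^(-6) + 2^(-7)
= 0.125 + 0.0625 + 0.0625 + 0.0625 + 0.03125 + 0.015625 + 0.0078125
= 0.3672
Since 0.3672 ≤ 1, prefix-free code exists


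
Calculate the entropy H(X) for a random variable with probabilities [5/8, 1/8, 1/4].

H(X) = -Σ p(x) log₂ p(x)
  -5/8 × log₂(5/8) = 0.4238
  -1/8 × log₂(1/8) = 0.3750
  -1/4 × log₂(1/4) = 0.5000
H(X) = 1.2988 bits


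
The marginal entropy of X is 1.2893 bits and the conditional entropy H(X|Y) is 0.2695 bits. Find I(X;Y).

I(X;Y) = H(X) - H(X|Y)
I(X;Y) = 1.2893 - 0.2695 = 1.0198 bits


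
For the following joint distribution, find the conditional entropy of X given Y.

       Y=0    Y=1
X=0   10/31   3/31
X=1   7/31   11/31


H(X|Y) = Σ_y p(y) H(X|Y=y)
  p(Y=0) = 17/31, H(X|Y=0) = 0.9774
  p(Y=1) = 14/31, H(X|Y=1) = 0.7496
H(X|Y) = 0.5484×0.9774 + 0.4516×0.7496 = 0.8745 bits


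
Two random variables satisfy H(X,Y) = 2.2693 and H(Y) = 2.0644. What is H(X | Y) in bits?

Chain rule: H(X,Y) = H(X|Y) + H(Y)
H(X|Y) = H(X,Y) - H(Y) = 2.2693 - 2.0644 = 0.2049 bits


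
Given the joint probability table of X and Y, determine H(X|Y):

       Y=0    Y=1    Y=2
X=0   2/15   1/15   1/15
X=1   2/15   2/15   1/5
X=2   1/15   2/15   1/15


H(X|Y) = Σ_y p(y) H(X|Y=y)
  p(Y=0) = 1/3, H(X|Y=0) = 1.5219
  p(Y=1) = 1/3, H(X|Y=1) = 1.5219
  p(Y=2) = 1/3, H(X|Y=2) = 1.3710
H(X|Y) = 0.3333×1.5219 + 0.3333×1.5219 + 0.3333×1.3710 = 1.4716 bits


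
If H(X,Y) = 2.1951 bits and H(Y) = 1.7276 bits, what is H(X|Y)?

Chain rule: H(X,Y) = H(X|Y) + H(Y)
H(X|Y) = H(X,Y) - H(Y) = 2.1951 - 1.7276 = 0.4675 bits


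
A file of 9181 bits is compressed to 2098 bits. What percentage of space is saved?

Space savings = (1 - Compressed/Original) × 100%
= (1 - 2098/9181) × 100%
= 77.15%


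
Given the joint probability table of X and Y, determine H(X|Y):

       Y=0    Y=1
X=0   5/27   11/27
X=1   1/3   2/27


H(X|Y) = Σ_y p(y) H(X|Y=y)
  p(Y=0) = 14/27, H(X|Y=0) = 0.9403
  p(Y=1) = 13/27, H(X|Y=1) = 0.6194
H(X|Y) = 0.5185×0.9403 + 0.4815×0.6194 = 0.7858 bits


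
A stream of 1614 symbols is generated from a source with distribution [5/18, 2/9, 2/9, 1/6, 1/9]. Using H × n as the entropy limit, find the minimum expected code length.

Entropy H = 2.2608 bits/symbol
Minimum bits = H × n = 2.2608 × 1614
= 3648.91 bits


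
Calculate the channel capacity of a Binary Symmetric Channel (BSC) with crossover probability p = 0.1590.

For BSC with error probability p:
C = 1 - H(p) where H(p) is binary entropy
H(0.1590) = -0.1590 × log₂(0.1590) - 0.8410 × log₂(0.8410)
H(p) = 0.6319
C = 1 - 0.6319 = 0.3681 bits/use


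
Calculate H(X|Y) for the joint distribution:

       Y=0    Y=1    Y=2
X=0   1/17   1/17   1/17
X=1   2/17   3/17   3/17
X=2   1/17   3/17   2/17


H(X|Y) = Σ_y p(y) H(X|Y=y)
  p(Y=0) = 4/17, H(X|Y=0) = 1.5000
  p(Y=1) = 7/17, H(X|Y=1) = 1.4488
  p(Y=2) = 6/17, H(X|Y=2) = 1.4591
H(X|Y) = 0.2353×1.5000 + 0.4118×1.4488 + 0.3529×1.4591 = 1.4645 bits


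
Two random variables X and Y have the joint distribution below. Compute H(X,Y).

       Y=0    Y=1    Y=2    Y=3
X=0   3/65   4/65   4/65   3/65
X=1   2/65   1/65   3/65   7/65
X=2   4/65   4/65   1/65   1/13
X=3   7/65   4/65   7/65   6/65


H(X,Y) = -Σ p(x,y) log₂ p(x,y)
  p(0,0)=3/65: -0.0462 × log₂(0.0462) = 0.2048
  p(0,1)=4/65: -0.0615 × log₂(0.0615) = 0.2475
  p(0,2)=4/65: -0.0615 × log₂(0.0615) = 0.2475
  p(0,3)=3/65: -0.0462 × log₂(0.0462) = 0.2048
  p(1,0)=2/65: -0.0308 × log₂(0.0308) = 0.1545
  p(1,1)=1/65: -0.0154 × log₂(0.0154) = 0.0927
  p(1,2)=3/65: -0.0462 × log₂(0.0462) = 0.2048
  p(1,3)=7/65: -0.1077 × log₂(0.1077) = 0.3462
  p(2,0)=4/65: -0.0615 × log₂(0.0615) = 0.2475
  p(2,1)=4/65: -0.0615 × log₂(0.0615) = 0.2475
  p(2,2)=1/65: -0.0154 × log₂(0.0154) = 0.0927
  p(2,3)=1/13: -0.0769 × log₂(0.0769) = 0.2846
  p(3,0)=7/65: -0.1077 × log₂(0.1077) = 0.3462
  p(3,1)=4/65: -0.0615 × log₂(0.0615) = 0.2475
  p(3,2)=7/65: -0.1077 × log₂(0.1077) = 0.3462
  p(3,3)=6/65: -0.0923 × log₂(0.0923) = 0.3173
H(X,Y) = 3.8325 bits


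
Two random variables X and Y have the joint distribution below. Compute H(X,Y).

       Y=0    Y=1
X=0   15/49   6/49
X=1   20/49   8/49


H(X,Y) = -Σ p(x,y) log₂ p(x,y)
  p(0,0)=15/49: -0.3061 × log₂(0.3061) = 0.5228
  p(0,1)=6/49: -0.1224 × log₂(0.1224) = 0.3710
  p(1,0)=20/49: -0.4082 × log₂(0.4082) = 0.5277
  p(1,1)=8/49: -0.1633 × log₂(0.1633) = 0.4269
H(X,Y) = 1.8483 bits


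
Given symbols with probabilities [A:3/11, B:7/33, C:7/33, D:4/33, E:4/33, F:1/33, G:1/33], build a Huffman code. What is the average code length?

Huffman tree construction:
Combine smallest probabilities repeatedly
Resulting codes:
  A: 10 (length 2)
  B: 00 (length 2)
  C: 01 (length 2)
  D: 1111 (length 4)
  E: 110 (length 3)
  F: 11100 (length 5)
  G: 11101 (length 5)
Average length = Σ p(s) × length(s) = 2.5455 bits


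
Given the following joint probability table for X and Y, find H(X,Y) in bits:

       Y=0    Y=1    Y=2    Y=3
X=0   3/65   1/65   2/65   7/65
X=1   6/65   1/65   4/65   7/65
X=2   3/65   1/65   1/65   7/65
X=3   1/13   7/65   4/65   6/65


H(X,Y) = -Σ p(x,y) log₂ p(x,y)
  p(0,0)=3/65: -0.0462 × log₂(0.0462) = 0.2048
  p(0,1)=1/65: -0.0154 × log₂(0.0154) = 0.0927
  p(0,2)=2/65: -0.0308 × log₂(0.0308) = 0.1545
  p(0,3)=7/65: -0.1077 × log₂(0.1077) = 0.3462
  p(1,0)=6/65: -0.0923 × log₂(0.0923) = 0.3173
  p(1,1)=1/65: -0.0154 × log₂(0.0154) = 0.0927
  p(1,2)=4/65: -0.0615 × log₂(0.0615) = 0.2475
  p(1,3)=7/65: -0.1077 × log₂(0.1077) = 0.3462
  p(2,0)=3/65: -0.0462 × log₂(0.0462) = 0.2048
  p(2,1)=1/65: -0.0154 × log₂(0.0154) = 0.0927
  p(2,2)=1/65: -0.0154 × log₂(0.0154) = 0.0927
  p(2,3)=7/65: -0.1077 × log₂(0.1077) = 0.3462
  p(3,0)=1/13: -0.0769 × log₂(0.0769) = 0.2846
  p(3,1)=7/65: -0.1077 × log₂(0.1077) = 0.3462
  p(3,2)=4/65: -0.0615 × log₂(0.0615) = 0.2475
  p(3,3)=6/65: -0.0923 × log₂(0.0923) = 0.3173
H(X,Y) = 3.7340 bits


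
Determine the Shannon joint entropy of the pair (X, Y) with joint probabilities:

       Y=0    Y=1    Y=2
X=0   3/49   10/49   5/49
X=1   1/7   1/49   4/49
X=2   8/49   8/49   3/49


H(X,Y) = -Σ p(x,y) log₂ p(x,y)
  p(0,0)=3/49: -0.0612 × log₂(0.0612) = 0.2467
  p(0,1)=10/49: -0.2041 × log₂(0.2041) = 0.4679
  p(0,2)=5/49: -0.1020 × log₂(0.1020) = 0.3360
  p(1,0)=1/7: -0.1429 × log₂(0.1429) = 0.4011
  p(1,1)=1/49: -0.0204 × log₂(0.0204) = 0.1146
  p(1,2)=4/49: -0.0816 × log₂(0.0816) = 0.2951
  p(2,0)=8/49: -0.1633 × log₂(0.1633) = 0.4269
  p(2,1)=8/49: -0.1633 × log₂(0.1633) = 0.4269
  p(2,2)=3/49: -0.0612 × log₂(0.0612) = 0.2467
H(X,Y) = 2.9618 bits


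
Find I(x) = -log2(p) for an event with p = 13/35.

Information content I(x) = -log₂(p(x))
I = -log₂(13/35) = -log₂(0.3714)
I = 1.4288 bits


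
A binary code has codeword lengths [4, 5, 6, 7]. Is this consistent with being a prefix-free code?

Kraft inequality: Σ 2^(-l_i) ≤ 1 for prefix-free code
Calculating: 2^(-4) + 2^(-5) + 2^(-6) + 2^(-7)
= 0.0625 + 0.03125 + 0.015625 + 0.0078125
= 0.1172
Since 0.1172 ≤ 1, prefix-free code exists


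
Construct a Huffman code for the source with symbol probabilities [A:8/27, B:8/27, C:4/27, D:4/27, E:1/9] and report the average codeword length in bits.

Huffman tree construction:
Combine smallest probabilities repeatedly
Resulting codes:
  A: 10 (length 2)
  B: 11 (length 2)
  C: 011 (length 3)
  D: 00 (length 2)
  E: 010 (length 3)
Average length = Σ p(s) × length(s) = 2.2593 bits


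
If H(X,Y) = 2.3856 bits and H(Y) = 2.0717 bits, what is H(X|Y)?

Chain rule: H(X,Y) = H(X|Y) + H(Y)
H(X|Y) = H(X,Y) - H(Y) = 2.3856 - 2.0717 = 0.3139 bits


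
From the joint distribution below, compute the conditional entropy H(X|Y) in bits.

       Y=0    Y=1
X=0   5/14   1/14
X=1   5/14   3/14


H(X|Y) = Σ_y p(y) H(X|Y=y)
  p(Y=0) = 5/7, H(X|Y=0) = 1.0000
  p(Y=1) = 2/7, H(X|Y=1) = 0.8113
H(X|Y) = 0.7143×1.0000 + 0.2857×0.8113 = 0.9461 bits


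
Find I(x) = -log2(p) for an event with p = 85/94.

Information content I(x) = -log₂(p(x))
I = -log₂(85/94) = -log₂(0.9043)
I = 0.1452 bits


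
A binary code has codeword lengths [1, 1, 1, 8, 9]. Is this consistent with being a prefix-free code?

Kraft inequality: Σ 2^(-l_i) ≤ 1 for prefix-free code
Calculating: 2^(-1) + 2^(-1) + 2^(-1) + 2^(-8) + 2^(-9)
= 0.5 + 0.5 + 0.5 + 0.00390625 + 0.001953125
= 1.5059
Since 1.5059 > 1, prefix-free code does not exist


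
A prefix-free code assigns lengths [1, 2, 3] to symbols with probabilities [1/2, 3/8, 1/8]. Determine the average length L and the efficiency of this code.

Average length L = Σ p_i × l_i = 1.6250 bits
Entropy H = 1.4056 bits
Efficiency η = H/L × 100% = 86.50%


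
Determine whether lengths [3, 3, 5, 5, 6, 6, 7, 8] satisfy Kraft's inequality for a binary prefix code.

Kraft inequality: Σ 2^(-l_i) ≤ 1 for prefix-free code
Calculating: 2^(-3) + 2^(-3) + 2^(-5) + 2^(-5) + 2^(-6) + 2^(-6) + 2^(-7) + 2^(-8)
= 0.125 + 0.125 + 0.03125 + 0.03125 + 0.015625 + 0.015625 + 0.0078125 + 0.00390625
= 0.3555
Since 0.3555 ≤ 1, prefix-free code exists


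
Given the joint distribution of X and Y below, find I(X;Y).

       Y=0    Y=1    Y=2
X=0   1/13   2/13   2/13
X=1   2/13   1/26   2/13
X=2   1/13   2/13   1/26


H(X) = 1.5697, H(Y) = 1.5828, H(X,Y) = 3.0081
I(X;Y) = H(X) + H(Y) - H(X,Y) = 0.1443 bits


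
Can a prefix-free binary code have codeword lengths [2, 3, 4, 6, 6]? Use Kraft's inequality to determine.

Kraft inequality: Σ 2^(-l_i) ≤ 1 for prefix-free code
Calculating: 2^(-2) + 2^(-3) + 2^(-4) + 2^(-6) + 2^(-6)
= 0.25 + 0.125 + 0.0625 + 0.015625 + 0.015625
= 0.4688
Since 0.4688 ≤ 1, prefix-free code exists


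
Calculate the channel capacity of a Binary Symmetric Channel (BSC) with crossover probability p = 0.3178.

For BSC with error probability p:
C = 1 - H(p) where H(p) is binary entropy
H(0.3178) = -0.3178 × log₂(0.3178) - 0.6822 × log₂(0.6822)
H(p) = 0.9020
C = 1 - 0.9020 = 0.0980 bits/use


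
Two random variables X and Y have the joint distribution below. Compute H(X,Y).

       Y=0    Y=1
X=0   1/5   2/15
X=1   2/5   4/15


H(X,Y) = -Σ p(x,y) log₂ p(x,y)
  p(0,0)=1/5: -0.2000 × log₂(0.2000) = 0.4644
  p(0,1)=2/15: -0.1333 × log₂(0.1333) = 0.3876
  p(1,0)=2/5: -0.4000 × log₂(0.4000) = 0.5288
  p(1,1)=4/15: -0.2667 × log₂(0.2667) = 0.5085
H(X,Y) = 1.8892 bits


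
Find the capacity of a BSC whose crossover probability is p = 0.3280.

For BSC with error probability p:
C = 1 - H(p) where H(p) is binary entropy
H(0.3280) = -0.3280 × log₂(0.3280) - 0.6720 × log₂(0.6720)
H(p) = 0.9129
C = 1 - 0.9129 = 0.0871 bits/use


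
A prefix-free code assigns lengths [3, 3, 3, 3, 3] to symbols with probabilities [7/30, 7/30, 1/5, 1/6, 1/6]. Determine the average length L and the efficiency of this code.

Average length L = Σ p_i × l_i = 3.0000 bits
Entropy H = 2.3058 bits
Efficiency η = H/L × 100% = 76.86%


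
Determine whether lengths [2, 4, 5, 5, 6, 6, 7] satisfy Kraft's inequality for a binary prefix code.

Kraft inequality: Σ 2^(-l_i) ≤ 1 for prefix-free code
Calculating: 2^(-2) + 2^(-4) + 2^(-5) + 2^(-5) + 2^(-6) + 2^(-6) + 2^(-7)
= 0.25 + 0.0625 + 0.03125 + 0.03125 + 0.015625 + 0.015625 + 0.0078125
= 0.4141
Since 0.4141 ≤ 1, prefix-free code exists


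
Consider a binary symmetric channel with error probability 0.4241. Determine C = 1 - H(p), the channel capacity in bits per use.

For BSC with error probability p:
C = 1 - H(p) where H(p) is binary entropy
H(0.4241) = -0.4241 × log₂(0.4241) - 0.5759 × log₂(0.5759)
H(p) = 0.9833
C = 1 - 0.9833 = 0.0167 bits/use


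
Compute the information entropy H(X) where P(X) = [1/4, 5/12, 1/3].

H(X) = -Σ p(x) log₂ p(x)
  -1/4 × log₂(1/4) = 0.5000
  -5/12 × log₂(5/12) = 0.5263
  -1/3 × log₂(1/3) = 0.5283
H(X) = 1.5546 bits


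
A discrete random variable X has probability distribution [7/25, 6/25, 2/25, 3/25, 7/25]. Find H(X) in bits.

H(X) = -Σ p(x) log₂ p(x)
  -7/25 × log₂(7/25) = 0.5142
  -6/25 × log₂(6/25) = 0.4941
  -2/25 × log₂(2/25) = 0.2915
  -3/25 × log₂(3/25) = 0.3671
  -7/25 × log₂(7/25) = 0.5142
H(X) = 2.1812 bits


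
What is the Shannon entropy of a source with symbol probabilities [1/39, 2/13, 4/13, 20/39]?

H(X) = -Σ p(x) log₂ p(x)
  -1/39 × log₂(1/39) = 0.1355
  -2/13 × log₂(2/13) = 0.4155
  -4/13 × log₂(4/13) = 0.5232
  -20/39 × log₂(20/39) = 0.4941
H(X) = 1.5683 bits


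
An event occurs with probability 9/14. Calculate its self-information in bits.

Information content I(x) = -log₂(p(x))
I = -log₂(9/14) = -log₂(0.6429)
I = 0.6374 bits


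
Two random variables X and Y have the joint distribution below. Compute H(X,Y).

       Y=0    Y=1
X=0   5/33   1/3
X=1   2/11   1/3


H(X,Y) = -Σ p(x,y) log₂ p(x,y)
  p(0,0)=5/33: -0.1515 × log₂(0.1515) = 0.4125
  p(0,1)=1/3: -0.3333 × log₂(0.3333) = 0.5283
  p(1,0)=2/11: -0.1818 × log₂(0.1818) = 0.4472
  p(1,1)=1/3: -0.3333 × log₂(0.3333) = 0.5283
H(X,Y) = 1.9163 bits


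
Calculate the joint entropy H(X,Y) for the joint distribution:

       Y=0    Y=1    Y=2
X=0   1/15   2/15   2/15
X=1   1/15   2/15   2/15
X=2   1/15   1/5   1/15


H(X,Y) = -Σ p(x,y) log₂ p(x,y)
  p(0,0)=1/15: -0.0667 × log₂(0.0667) = 0.2605
  p(0,1)=2/15: -0.1333 × log₂(0.1333) = 0.3876
  p(0,2)=2/15: -0.1333 × log₂(0.1333) = 0.3876
  p(1,0)=1/15: -0.0667 × log₂(0.0667) = 0.2605
  p(1,1)=2/15: -0.1333 × log₂(0.1333) = 0.3876
  p(1,2)=2/15: -0.1333 × log₂(0.1333) = 0.3876
  p(2,0)=1/15: -0.0667 × log₂(0.0667) = 0.2605
  p(2,1)=1/5: -0.2000 × log₂(0.2000) = 0.4644
  p(2,2)=1/15: -0.0667 × log₂(0.0667) = 0.2605
H(X,Y) = 3.0566 bits


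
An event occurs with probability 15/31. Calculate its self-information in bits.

Information content I(x) = -log₂(p(x))
I = -log₂(15/31) = -log₂(0.4839)
I = 1.0473 bits


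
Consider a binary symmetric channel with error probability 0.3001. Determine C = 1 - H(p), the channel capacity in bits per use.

For BSC with error probability p:
C = 1 - H(p) where H(p) is binary entropy
H(0.3001) = -0.3001 × log₂(0.3001) - 0.6999 × log₂(0.6999)
H(p) = 0.8814
C = 1 - 0.8814 = 0.1186 bits/use


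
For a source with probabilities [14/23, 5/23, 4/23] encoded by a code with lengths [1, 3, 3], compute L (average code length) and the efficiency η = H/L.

Average length L = Σ p_i × l_i = 1.7826 bits
Entropy H = 1.3534 bits
Efficiency η = H/L × 100% = 75.93%


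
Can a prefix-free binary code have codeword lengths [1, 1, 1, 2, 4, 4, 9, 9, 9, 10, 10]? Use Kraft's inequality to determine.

Kraft inequality: Σ 2^(-l_i) ≤ 1 for prefix-free code
Calculating: 2^(-1) + 2^(-1) + 2^(-1) + 2^(-2) + 2^(-4) + 2^(-4) + 2^(-9) + 2^(-9) + 2^(-9) + 2^(-10) + 2^(-10)
= 0.5 + 0.5 + 0.5 + 0.25 + 0.0625 + 0.0625 + 0.001953125 + 0.001953125 + 0.001953125 + 0.0009765625 + 0.0009765625
= 1.8828
Since 1.8828 > 1, prefix-free code does not exist


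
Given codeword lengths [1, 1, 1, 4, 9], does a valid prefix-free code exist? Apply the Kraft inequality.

Kraft inequality: Σ 2^(-l_i) ≤ 1 for prefix-free code
Calculating: 2^(-1) + 2^(-1) + 2^(-1) + 2^(-4) + 2^(-9)
= 0.5 + 0.5 + 0.5 + 0.0625 + 0.001953125
= 1.5645
Since 1.5645 > 1, prefix-free code does not exist


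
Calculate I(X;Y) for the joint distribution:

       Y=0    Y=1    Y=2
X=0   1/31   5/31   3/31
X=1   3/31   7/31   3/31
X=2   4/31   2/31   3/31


H(X) = 1.5618, H(Y) = 1.5403, H(X,Y) = 3.0097
I(X;Y) = H(X) + H(Y) - H(X,Y) = 0.0924 bits


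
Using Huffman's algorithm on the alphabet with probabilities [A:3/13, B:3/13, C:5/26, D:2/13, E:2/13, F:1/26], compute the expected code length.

Huffman tree construction:
Combine smallest probabilities repeatedly
Resulting codes:
  A: 01 (length 2)
  B: 10 (length 2)
  C: 111 (length 3)
  D: 001 (length 3)
  E: 110 (length 3)
  F: 000 (length 3)
Average length = Σ p(s) × length(s) = 2.5385 bits


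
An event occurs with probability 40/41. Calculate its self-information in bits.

Information content I(x) = -log₂(p(x))
I = -log₂(40/41) = -log₂(0.9756)
I = 0.0356 bits


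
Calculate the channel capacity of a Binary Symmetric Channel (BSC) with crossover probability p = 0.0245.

For BSC with error probability p:
C = 1 - H(p) where H(p) is binary entropy
H(0.0245) = -0.0245 × log₂(0.0245) - 0.9755 × log₂(0.9755)
H(p) = 0.1660
C = 1 - 0.1660 = 0.8340 bits/use


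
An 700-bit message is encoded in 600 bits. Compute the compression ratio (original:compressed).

Compression ratio = Original / Compressed
= 700 / 600 = 1.17:1


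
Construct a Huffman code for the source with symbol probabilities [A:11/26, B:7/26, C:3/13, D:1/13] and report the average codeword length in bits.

Huffman tree construction:
Combine smallest probabilities repeatedly
Resulting codes:
  A: 0 (length 1)
  B: 10 (length 2)
  C: 111 (length 3)
  D: 110 (length 3)
Average length = Σ p(s) × length(s) = 1.8846 bits


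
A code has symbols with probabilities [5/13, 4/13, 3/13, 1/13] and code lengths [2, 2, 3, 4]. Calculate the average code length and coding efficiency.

Average length L = Σ p_i × l_i = 2.3846 bits
Entropy H = 1.8262 bits
Efficiency η = H/L × 100% = 76.58%


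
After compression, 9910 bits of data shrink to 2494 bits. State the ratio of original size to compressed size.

Compression ratio = Original / Compressed
= 9910 / 2494 = 3.97:1


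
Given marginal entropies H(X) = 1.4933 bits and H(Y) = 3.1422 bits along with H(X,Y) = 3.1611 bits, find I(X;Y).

I(X;Y) = H(X) + H(Y) - H(X,Y)
I(X;Y) = 1.4933 + 3.1422 - 3.1611 = 1.4744 bits


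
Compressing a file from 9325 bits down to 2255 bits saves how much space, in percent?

Space savings = (1 - Compressed/Original) × 100%
= (1 - 2255/9325) × 100%
= 75.82%


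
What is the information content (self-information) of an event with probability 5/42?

Information content I(x) = -log₂(p(x))
I = -log₂(5/42) = -log₂(0.1190)
I = 3.0704 bits


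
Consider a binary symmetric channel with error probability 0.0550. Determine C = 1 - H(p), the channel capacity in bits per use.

For BSC with error probability p:
C = 1 - H(p) where H(p) is binary entropy
H(0.0550) = -0.0550 × log₂(0.0550) - 0.9450 × log₂(0.9450)
H(p) = 0.3073
C = 1 - 0.3073 = 0.6927 bits/use


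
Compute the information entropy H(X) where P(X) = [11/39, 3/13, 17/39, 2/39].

H(X) = -Σ p(x) log₂ p(x)
  -11/39 × log₂(11/39) = 0.5150
  -3/13 × log₂(3/13) = 0.4882
  -17/39 × log₂(17/39) = 0.5222
  -2/39 × log₂(2/39) = 0.2198
H(X) = 1.7451 bits


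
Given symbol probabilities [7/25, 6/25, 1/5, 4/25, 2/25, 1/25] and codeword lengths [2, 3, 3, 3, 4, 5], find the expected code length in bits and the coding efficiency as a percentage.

Average length L = Σ p_i × l_i = 2.8800 bits
Entropy H = 2.3730 bits
Efficiency η = H/L × 100% = 82.40%


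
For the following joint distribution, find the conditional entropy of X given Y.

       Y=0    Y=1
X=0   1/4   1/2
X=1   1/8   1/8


H(X|Y) = Σ_y p(y) H(X|Y=y)
  p(Y=0) = 3/8, H(X|Y=0) = 0.9183
  p(Y=1) = 5/8, H(X|Y=1) = 0.7219
H(X|Y) = 0.3750×0.9183 + 0.6250×0.7219 = 0.7956 bits


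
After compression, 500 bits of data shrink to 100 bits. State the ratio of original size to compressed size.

Compression ratio = Original / Compressed
= 500 / 100 = 5.00:1


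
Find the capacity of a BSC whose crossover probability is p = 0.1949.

For BSC with error probability p:
C = 1 - H(p) where H(p) is binary entropy
H(0.1949) = -0.1949 × log₂(0.1949) - 0.8051 × log₂(0.8051)
H(p) = 0.7116
C = 1 - 0.7116 = 0.2884 bits/use


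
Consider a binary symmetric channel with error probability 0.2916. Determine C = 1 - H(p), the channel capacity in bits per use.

For BSC with error probability p:
C = 1 - H(p) where H(p) is binary entropy
H(0.2916) = -0.2916 × log₂(0.2916) - 0.7084 × log₂(0.7084)
H(p) = 0.8708
C = 1 - 0.8708 = 0.1292 bits/use


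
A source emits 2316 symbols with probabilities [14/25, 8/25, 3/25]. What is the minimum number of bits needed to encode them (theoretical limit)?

Entropy H = 1.3615 bits/symbol
Minimum bits = H × n = 1.3615 × 2316
= 3153.33 bits


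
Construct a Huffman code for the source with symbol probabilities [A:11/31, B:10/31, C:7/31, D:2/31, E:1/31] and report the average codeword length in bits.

Huffman tree construction:
Combine smallest probabilities repeatedly
Resulting codes:
  A: 0 (length 1)
  B: 10 (length 2)
  C: 111 (length 3)
  D: 1101 (length 4)
  E: 1100 (length 4)
Average length = Σ p(s) × length(s) = 2.0645 bits


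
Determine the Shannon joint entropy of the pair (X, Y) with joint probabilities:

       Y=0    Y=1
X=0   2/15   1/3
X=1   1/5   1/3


H(X,Y) = -Σ p(x,y) log₂ p(x,y)
  p(0,0)=2/15: -0.1333 × log₂(0.1333) = 0.3876
  p(0,1)=1/3: -0.3333 × log₂(0.3333) = 0.5283
  p(1,0)=1/5: -0.2000 × log₂(0.2000) = 0.4644
  p(1,1)=1/3: -0.3333 × log₂(0.3333) = 0.5283
H(X,Y) = 1.9086 bits


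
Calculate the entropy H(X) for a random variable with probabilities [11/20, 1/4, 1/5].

H(X) = -Σ p(x) log₂ p(x)
  -11/20 × log₂(11/20) = 0.4744
  -1/4 × log₂(1/4) = 0.5000
  -1/5 × log₂(1/5) = 0.4644
H(X) = 1.4388 bits


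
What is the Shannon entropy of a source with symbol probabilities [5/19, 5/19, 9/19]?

H(X) = -Σ p(x) log₂ p(x)
  -5/19 × log₂(5/19) = 0.5068
  -5/19 × log₂(5/19) = 0.5068
  -9/19 × log₂(9/19) = 0.5106
H(X) = 1.5243 bits


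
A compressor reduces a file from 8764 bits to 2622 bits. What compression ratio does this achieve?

Compression ratio = Original / Compressed
= 8764 / 2622 = 3.34:1


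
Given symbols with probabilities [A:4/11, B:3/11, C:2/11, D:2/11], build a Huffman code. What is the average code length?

Huffman tree construction:
Combine smallest probabilities repeatedly
Resulting codes:
  A: 11 (length 2)
  B: 10 (length 2)
  C: 00 (length 2)
  D: 01 (length 2)
Average length = Σ p(s) × length(s) = 2.0000 bits


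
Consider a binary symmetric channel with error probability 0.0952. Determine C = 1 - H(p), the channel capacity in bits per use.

For BSC with error probability p:
C = 1 - H(p) where H(p) is binary entropy
H(0.0952) = -0.0952 × log₂(0.0952) - 0.9048 × log₂(0.9048)
H(p) = 0.4536
C = 1 - 0.4536 = 0.5464 bits/use


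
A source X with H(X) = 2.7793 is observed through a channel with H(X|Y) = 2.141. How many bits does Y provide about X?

I(X;Y) = H(X) - H(X|Y)
I(X;Y) = 2.7793 - 2.141 = 0.6383 bits


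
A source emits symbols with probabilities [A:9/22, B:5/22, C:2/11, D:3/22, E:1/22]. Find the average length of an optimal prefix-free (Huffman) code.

Huffman tree construction:
Combine smallest probabilities repeatedly
Resulting codes:
  A: 0 (length 1)
  B: 10 (length 2)
  C: 110 (length 3)
  D: 1111 (length 4)
  E: 1110 (length 4)
Average length = Σ p(s) × length(s) = 2.1364 bits


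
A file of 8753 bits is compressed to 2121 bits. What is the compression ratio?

Compression ratio = Original / Compressed
= 8753 / 2121 = 4.13:1


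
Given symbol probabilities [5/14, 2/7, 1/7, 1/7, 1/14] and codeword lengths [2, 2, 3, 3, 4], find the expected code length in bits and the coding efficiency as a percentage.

Average length L = Σ p_i × l_i = 2.4286 bits
Entropy H = 2.1210 bits
Efficiency η = H/L × 100% = 87.33%


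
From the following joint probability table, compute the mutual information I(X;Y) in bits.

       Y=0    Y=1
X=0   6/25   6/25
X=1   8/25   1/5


H(X) = 0.9988, H(Y) = 0.9896, H(X,Y) = 1.9787
I(X;Y) = H(X) + H(Y) - H(X,Y) = 0.0097 bits


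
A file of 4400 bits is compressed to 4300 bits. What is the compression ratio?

Compression ratio = Original / Compressed
= 4400 / 4300 = 1.02:1


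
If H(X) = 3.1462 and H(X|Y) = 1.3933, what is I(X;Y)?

I(X;Y) = H(X) - H(X|Y)
I(X;Y) = 3.1462 - 1.3933 = 1.7529 bits


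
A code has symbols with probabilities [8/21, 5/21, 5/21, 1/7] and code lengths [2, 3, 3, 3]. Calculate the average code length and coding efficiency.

Average length L = Σ p_i × l_i = 2.6190 bits
Entropy H = 1.9174 bits
Efficiency η = H/L × 100% = 73.21%


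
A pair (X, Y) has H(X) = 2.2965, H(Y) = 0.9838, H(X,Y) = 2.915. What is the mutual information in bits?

I(X;Y) = H(X) + H(Y) - H(X,Y)
I(X;Y) = 2.2965 + 0.9838 - 2.915 = 0.3653 bits


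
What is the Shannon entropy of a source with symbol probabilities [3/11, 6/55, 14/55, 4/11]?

H(X) = -Σ p(x) log₂ p(x)
  -3/11 × log₂(3/11) = 0.5112
  -6/55 × log₂(6/55) = 0.3487
  -14/55 × log₂(14/55) = 0.5025
  -4/11 × log₂(4/11) = 0.5307
H(X) = 1.8931 bits


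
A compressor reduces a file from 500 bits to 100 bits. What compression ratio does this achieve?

Compression ratio = Original / Compressed
= 500 / 100 = 5.00:1


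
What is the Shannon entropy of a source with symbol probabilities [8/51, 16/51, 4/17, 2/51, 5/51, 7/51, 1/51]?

H(X) = -Σ p(x) log₂ p(x)
  -8/51 × log₂(8/51) = 0.4192
  -16/51 × log₂(16/51) = 0.5247
  -4/17 × log₂(4/17) = 0.4912
  -2/51 × log₂(2/51) = 0.1832
  -5/51 × log₂(5/51) = 0.3285
  -7/51 × log₂(7/51) = 0.3932
  -1/51 × log₂(1/51) = 0.1112
H(X) = 2.4512 bits


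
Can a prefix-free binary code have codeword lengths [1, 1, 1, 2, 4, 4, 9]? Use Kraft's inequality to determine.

Kraft inequality: Σ 2^(-l_i) ≤ 1 for prefix-free code
Calculating: 2^(-1) + 2^(-1) + 2^(-1) + 2^(-2) + 2^(-4) + 2^(-4) + 2^(-9)
= 0.5 + 0.5 + 0.5 + 0.25 + 0.0625 + 0.0625 + 0.001953125
= 1.8770
Since 1.8770 > 1, prefix-free code does not exist


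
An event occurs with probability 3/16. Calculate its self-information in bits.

Information content I(x) = -log₂(p(x))
I = -log₂(3/16) = -log₂(0.1875)
I = 2.4150 bits


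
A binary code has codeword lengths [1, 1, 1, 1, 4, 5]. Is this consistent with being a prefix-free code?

Kraft inequality: Σ 2^(-l_i) ≤ 1 for prefix-free code
Calculating: 2^(-1) + 2^(-1) + 2^(-1) + 2^(-1) + 2^(-4) + 2^(-5)
= 0.5 + 0.5 + 0.5 + 0.5 + 0.0625 + 0.03125
= 2.0938
Since 2.0938 > 1, prefix-free code does not exist


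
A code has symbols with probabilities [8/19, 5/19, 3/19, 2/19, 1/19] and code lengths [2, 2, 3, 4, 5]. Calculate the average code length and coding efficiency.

Average length L = Σ p_i × l_i = 2.5263 bits
Entropy H = 2.0182 bits
Efficiency η = H/L × 100% = 79.89%


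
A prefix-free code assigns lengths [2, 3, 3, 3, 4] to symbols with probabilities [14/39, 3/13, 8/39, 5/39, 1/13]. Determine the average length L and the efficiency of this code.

Average length L = Σ p_i × l_i = 2.7179 bits
Entropy H = 2.1522 bits
Efficiency η = H/L × 100% = 79.18%


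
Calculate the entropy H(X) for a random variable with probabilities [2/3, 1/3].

H(X) = -Σ p(x) log₂ p(x)
  -2/3 × log₂(2/3) = 0.3900
  -1/3 × log₂(1/3) = 0.5283
H(X) = 0.9183 bits


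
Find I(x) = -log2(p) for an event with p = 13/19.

Information content I(x) = -log₂(p(x))
I = -log₂(13/19) = -log₂(0.6842)
I = 0.5475 bits


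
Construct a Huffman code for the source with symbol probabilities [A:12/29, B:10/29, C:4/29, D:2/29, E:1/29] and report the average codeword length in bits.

Huffman tree construction:
Combine smallest probabilities repeatedly
Resulting codes:
  A: 0 (length 1)
  B: 11 (length 2)
  C: 101 (length 3)
  D: 1001 (length 4)
  E: 1000 (length 4)
Average length = Σ p(s) × length(s) = 1.9310 bits


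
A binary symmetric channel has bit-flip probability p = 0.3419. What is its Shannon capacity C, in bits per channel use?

For BSC with error probability p:
C = 1 - H(p) where H(p) is binary entropy
H(0.3419) = -0.3419 × log₂(0.3419) - 0.6581 × log₂(0.6581)
H(p) = 0.9266
C = 1 - 0.9266 = 0.0734 bits/use


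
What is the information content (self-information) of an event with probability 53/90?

Information content I(x) = -log₂(p(x))
I = -log₂(53/90) = -log₂(0.5889)
I = 0.7639 bits


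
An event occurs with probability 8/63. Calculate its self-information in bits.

Information content I(x) = -log₂(p(x))
I = -log₂(8/63) = -log₂(0.1270)
I = 2.9773 bits


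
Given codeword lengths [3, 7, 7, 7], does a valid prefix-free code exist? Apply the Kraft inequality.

Kraft inequality: Σ 2^(-l_i) ≤ 1 for prefix-free code
Calculating: 2^(-3) + 2^(-7) + 2^(-7) + 2^(-7)
= 0.125 + 0.0078125 + 0.0078125 + 0.0078125
= 0.1484
Since 0.1484 ≤ 1, prefix-free code exists


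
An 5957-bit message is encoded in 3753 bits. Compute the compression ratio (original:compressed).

Compression ratio = Original / Compressed
= 5957 / 3753 = 1.59:1


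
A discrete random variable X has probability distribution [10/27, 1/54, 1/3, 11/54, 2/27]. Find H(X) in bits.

H(X) = -Σ p(x) log₂ p(x)
  -10/27 × log₂(10/27) = 0.5307
  -1/54 × log₂(1/54) = 0.1066
  -1/3 × log₂(1/3) = 0.5283
  -11/54 × log₂(11/54) = 0.4676
  -2/27 × log₂(2/27) = 0.2781
H(X) = 1.9114 bits


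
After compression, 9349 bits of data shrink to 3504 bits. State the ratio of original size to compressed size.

Compression ratio = Original / Compressed
= 9349 / 3504 = 2.67:1


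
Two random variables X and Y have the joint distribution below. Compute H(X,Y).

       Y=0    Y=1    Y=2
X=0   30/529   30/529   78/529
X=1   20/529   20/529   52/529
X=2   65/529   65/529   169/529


H(X,Y) = -Σ p(x,y) log₂ p(x,y)
  p(0,0)=30/529: -0.0567 × log₂(0.0567) = 0.2348
  p(0,1)=30/529: -0.0567 × log₂(0.0567) = 0.2348
  p(0,2)=78/529: -0.1474 × log₂(0.1474) = 0.4072
  p(1,0)=20/529: -0.0378 × log₂(0.0378) = 0.1786
  p(1,1)=20/529: -0.0378 × log₂(0.0378) = 0.1786
  p(1,2)=52/529: -0.0983 × log₂(0.0983) = 0.3290
  p(2,0)=65/529: -0.1229 × log₂(0.1229) = 0.3717
  p(2,1)=65/529: -0.1229 × log₂(0.1229) = 0.3717
  p(2,2)=169/529: -0.3195 × log₂(0.3195) = 0.5259
H(X,Y) = 2.8323 bits


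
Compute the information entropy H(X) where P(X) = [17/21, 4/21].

H(X) = -Σ p(x) log₂ p(x)
  -17/21 × log₂(17/21) = 0.2468
  -4/21 × log₂(4/21) = 0.4557
H(X) = 0.7025 bits


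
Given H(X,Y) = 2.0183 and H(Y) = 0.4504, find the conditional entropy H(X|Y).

Chain rule: H(X,Y) = H(X|Y) + H(Y)
H(X|Y) = H(X,Y) - H(Y) = 2.0183 - 0.4504 = 1.5679 bits


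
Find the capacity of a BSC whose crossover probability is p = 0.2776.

For BSC with error probability p:
C = 1 - H(p) where H(p) is binary entropy
H(0.2776) = -0.2776 × log₂(0.2776) - 0.7224 × log₂(0.7224)
H(p) = 0.8522
C = 1 - 0.8522 = 0.1478 bits/use


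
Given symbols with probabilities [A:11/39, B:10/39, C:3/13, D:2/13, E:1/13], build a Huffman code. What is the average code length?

Huffman tree construction:
Combine smallest probabilities repeatedly
Resulting codes:
  A: 11 (length 2)
  B: 10 (length 2)
  C: 00 (length 2)
  D: 011 (length 3)
  E: 010 (length 3)
Average length = Σ p(s) × length(s) = 2.2308 bits


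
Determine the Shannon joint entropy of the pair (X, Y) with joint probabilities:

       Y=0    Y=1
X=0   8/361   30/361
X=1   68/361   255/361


H(X,Y) = -Σ p(x,y) log₂ p(x,y)
  p(0,0)=8/361: -0.0222 × log₂(0.0222) = 0.1218
  p(0,1)=30/361: -0.0831 × log₂(0.0831) = 0.2983
  p(1,0)=68/361: -0.1884 × log₂(0.1884) = 0.4537
  p(1,1)=255/361: -0.7064 × log₂(0.7064) = 0.3542
H(X,Y) = 1.2279 bits


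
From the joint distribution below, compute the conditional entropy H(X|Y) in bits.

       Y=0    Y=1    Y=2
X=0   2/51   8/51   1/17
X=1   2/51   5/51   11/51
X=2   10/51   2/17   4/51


H(X|Y) = Σ_y p(y) H(X|Y=y)
  p(Y=0) = 14/51, H(X|Y=0) = 1.1488
  p(Y=1) = 19/51, H(X|Y=1) = 1.5574
  p(Y=2) = 6/17, H(X|Y=2) = 1.3472
H(X|Y) = 0.2745×1.1488 + 0.3725×1.5574 + 0.3529×1.3472 = 1.3711 bits


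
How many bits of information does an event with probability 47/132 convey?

Information content I(x) = -log₂(p(x))
I = -log₂(47/132) = -log₂(0.3561)
I = 1.4898 bits


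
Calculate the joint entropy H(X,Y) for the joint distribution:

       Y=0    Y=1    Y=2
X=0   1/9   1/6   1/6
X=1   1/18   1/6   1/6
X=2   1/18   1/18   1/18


H(X,Y) = -Σ p(x,y) log₂ p(x,y)
  p(0,0)=1/9: -0.1111 × log₂(0.1111) = 0.3522
  p(0,1)=1/6: -0.1667 × log₂(0.1667) = 0.4308
  p(0,2)=1/6: -0.1667 × log₂(0.1667) = 0.4308
  p(1,0)=1/18: -0.0556 × log₂(0.0556) = 0.2317
  p(1,1)=1/6: -0.1667 × log₂(0.1667) = 0.4308
  p(1,2)=1/6: -0.1667 × log₂(0.1667) = 0.4308
  p(2,0)=1/18: -0.0556 × log₂(0.0556) = 0.2317
  p(2,1)=1/18: -0.0556 × log₂(0.0556) = 0.2317
  p(2,2)=1/18: -0.0556 × log₂(0.0556) = 0.2317
H(X,Y) = 3.0022 bits


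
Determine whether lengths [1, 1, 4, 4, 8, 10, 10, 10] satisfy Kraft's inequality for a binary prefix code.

Kraft inequality: Σ 2^(-l_i) ≤ 1 for prefix-free code
Calculating: 2^(-1) + 2^(-1) + 2^(-4) + 2^(-4) + 2^(-8) + 2^(-10) + 2^(-10) + 2^(-10)
= 0.5 + 0.5 + 0.0625 + 0.0625 + 0.00390625 + 0.0009765625 + 0.0009765625 + 0.0009765625
= 1.1318
Since 1.1318 > 1, prefix-free code does not exist


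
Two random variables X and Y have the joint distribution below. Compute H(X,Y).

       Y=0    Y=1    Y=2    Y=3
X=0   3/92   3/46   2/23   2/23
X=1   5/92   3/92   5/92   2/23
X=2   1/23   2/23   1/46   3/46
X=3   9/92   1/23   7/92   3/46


H(X,Y) = -Σ p(x,y) log₂ p(x,y)
  p(0,0)=3/92: -0.0326 × log₂(0.0326) = 0.1610
  p(0,1)=3/46: -0.0652 × log₂(0.0652) = 0.2569
  p(0,2)=2/23: -0.0870 × log₂(0.0870) = 0.3064
  p(0,3)=2/23: -0.0870 × log₂(0.0870) = 0.3064
  p(1,0)=5/92: -0.0543 × log₂(0.0543) = 0.2283
  p(1,1)=3/92: -0.0326 × log₂(0.0326) = 0.1610
  p(1,2)=5/92: -0.0543 × log₂(0.0543) = 0.2283
  p(1,3)=2/23: -0.0870 × log₂(0.0870) = 0.3064
  p(2,0)=1/23: -0.0435 × log₂(0.0435) = 0.1967
  p(2,1)=2/23: -0.0870 × log₂(0.0870) = 0.3064
  p(2,2)=1/46: -0.0217 × log₂(0.0217) = 0.1201
  p(2,3)=3/46: -0.0652 × log₂(0.0652) = 0.2569
  p(3,0)=9/92: -0.0978 × log₂(0.0978) = 0.3281
  p(3,1)=1/23: -0.0435 × log₂(0.0435) = 0.1967
  p(3,2)=7/92: -0.0761 × log₂(0.0761) = 0.2828
  p(3,3)=3/46: -0.0652 × log₂(0.0652) = 0.2569
H(X,Y) = 3.8992 bits


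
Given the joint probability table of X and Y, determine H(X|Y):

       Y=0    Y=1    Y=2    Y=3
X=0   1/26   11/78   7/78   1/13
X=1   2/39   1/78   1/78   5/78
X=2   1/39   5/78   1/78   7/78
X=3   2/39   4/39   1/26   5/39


H(X|Y) = Σ_y p(y) H(X|Y=y)
  p(Y=0) = 1/6, H(X|Y=0) = 1.9501
  p(Y=1) = 25/78, H(X|Y=1) = 1.6973
  p(Y=2) = 2/13, H(X|Y=2) = 1.5511
  p(Y=3) = 14/39, H(X|Y=3) = 1.9506
H(X|Y) = 0.1667×1.9501 + 0.3205×1.6973 + 0.1538×1.5511 + 0.3590×1.9506 = 1.8079 bits


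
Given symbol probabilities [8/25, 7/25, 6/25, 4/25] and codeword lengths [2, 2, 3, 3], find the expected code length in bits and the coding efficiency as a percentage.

Average length L = Σ p_i × l_i = 2.4000 bits
Entropy H = 1.9574 bits
Efficiency η = H/L × 100% = 81.56%


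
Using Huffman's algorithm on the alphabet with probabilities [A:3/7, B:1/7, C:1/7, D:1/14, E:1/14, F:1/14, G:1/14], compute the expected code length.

Huffman tree construction:
Combine smallest probabilities repeatedly
Resulting codes:
  A: 0 (length 1)
  B: 100 (length 3)
  C: 101 (length 3)
  D: 1100 (length 4)
  E: 1101 (length 4)
  F: 1110 (length 4)
  G: 1111 (length 4)
Average length = Σ p(s) × length(s) = 2.4286 bits


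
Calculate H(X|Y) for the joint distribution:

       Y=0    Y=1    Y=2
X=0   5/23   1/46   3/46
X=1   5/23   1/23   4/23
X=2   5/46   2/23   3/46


H(X|Y) = Σ_y p(y) H(X|Y=y)
  p(Y=0) = 25/46, H(X|Y=0) = 1.5219
  p(Y=1) = 7/46, H(X|Y=1) = 1.3788
  p(Y=2) = 7/23, H(X|Y=2) = 1.4138
H(X|Y) = 0.5435×1.5219 + 0.1522×1.3788 + 0.3043×1.4138 = 1.4672 bits


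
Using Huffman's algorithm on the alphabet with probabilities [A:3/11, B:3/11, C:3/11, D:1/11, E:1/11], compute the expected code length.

Huffman tree construction:
Combine smallest probabilities repeatedly
Resulting codes:
  A: 01 (length 2)
  B: 10 (length 2)
  C: 11 (length 2)
  D: 000 (length 3)
  E: 001 (length 3)
Average length = Σ p(s) × length(s) = 2.1818 bits


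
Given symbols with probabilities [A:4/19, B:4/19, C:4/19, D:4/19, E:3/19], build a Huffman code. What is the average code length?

Huffman tree construction:
Combine smallest probabilities repeatedly
Resulting codes:
  A: 111 (length 3)
  B: 00 (length 2)
  C: 01 (length 2)
  D: 10 (length 2)
  E: 110 (length 3)
Average length = Σ p(s) × length(s) = 2.3684 bits


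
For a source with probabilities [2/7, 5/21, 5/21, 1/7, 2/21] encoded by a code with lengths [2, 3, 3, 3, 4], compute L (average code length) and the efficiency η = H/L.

Average length L = Σ p_i × l_i = 2.8095 bits
Entropy H = 2.2264 bits
Efficiency η = H/L × 100% = 79.25%


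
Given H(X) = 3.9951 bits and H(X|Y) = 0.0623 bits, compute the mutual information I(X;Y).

I(X;Y) = H(X) - H(X|Y)
I(X;Y) = 3.9951 - 0.0623 = 3.9328 bits


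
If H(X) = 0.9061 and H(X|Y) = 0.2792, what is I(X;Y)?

I(X;Y) = H(X) - H(X|Y)
I(X;Y) = 0.9061 - 0.2792 = 0.6269 bits


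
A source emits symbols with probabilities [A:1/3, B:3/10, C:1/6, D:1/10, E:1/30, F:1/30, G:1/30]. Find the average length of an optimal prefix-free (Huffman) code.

Huffman tree construction:
Combine smallest probabilities repeatedly
Resulting codes:
  A: 11 (length 2)
  B: 10 (length 2)
  C: 00 (length 2)
  D: 010 (length 3)
  E: 01110 (length 5)
  F: 01111 (length 5)
  G: 0110 (length 4)
Average length = Σ p(s) × length(s) = 2.3667 bits


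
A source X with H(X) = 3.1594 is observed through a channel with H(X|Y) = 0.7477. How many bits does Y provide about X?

I(X;Y) = H(X) - H(X|Y)
I(X;Y) = 3.1594 - 0.7477 = 2.4117 bits


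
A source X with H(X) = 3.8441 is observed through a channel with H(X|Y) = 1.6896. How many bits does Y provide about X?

I(X;Y) = H(X) - H(X|Y)
I(X;Y) = 3.8441 - 1.6896 = 2.1545 bits


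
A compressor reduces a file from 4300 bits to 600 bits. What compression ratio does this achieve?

Compression ratio = Original / Compressed
= 4300 / 600 = 7.17:1


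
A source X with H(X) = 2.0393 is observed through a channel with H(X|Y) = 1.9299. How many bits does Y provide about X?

I(X;Y) = H(X) - H(X|Y)
I(X;Y) = 2.0393 - 1.9299 = 0.1094 bits


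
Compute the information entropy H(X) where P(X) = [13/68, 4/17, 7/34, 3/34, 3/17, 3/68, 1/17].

H(X) = -Σ p(x) log₂ p(x)
  -13/68 × log₂(13/68) = 0.4563
  -4/17 × log₂(4/17) = 0.4912
  -7/34 × log₂(7/34) = 0.4694
  -3/34 × log₂(3/34) = 0.3090
  -3/17 × log₂(3/17) = 0.4416
  -3/68 × log₂(3/68) = 0.1986
  -1/17 × log₂(1/17) = 0.2404
H(X) = 2.6067 bits


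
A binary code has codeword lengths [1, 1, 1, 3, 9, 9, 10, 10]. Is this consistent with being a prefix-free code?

Kraft inequality: Σ 2^(-l_i) ≤ 1 for prefix-free code
Calculating: 2^(-1) + 2^(-1) + 2^(-1) + 2^(-3) + 2^(-9) + 2^(-9) + 2^(-10) + 2^(-10)
= 0.5 + 0.5 + 0.5 + 0.125 + 0.001953125 + 0.001953125 + 0.0009765625 + 0.0009765625
= 1.6309
Since 1.6309 > 1, prefix-free code does not exist


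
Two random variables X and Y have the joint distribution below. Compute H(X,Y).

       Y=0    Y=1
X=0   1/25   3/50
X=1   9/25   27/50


H(X,Y) = -Σ p(x,y) log₂ p(x,y)
  p(0,0)=1/25: -0.0400 × log₂(0.0400) = 0.1858
  p(0,1)=3/50: -0.0600 × log₂(0.0600) = 0.2435
  p(1,0)=9/25: -0.3600 × log₂(0.3600) = 0.5306
  p(1,1)=27/50: -0.5400 × log₂(0.5400) = 0.4800
H(X,Y) = 1.4399 bits


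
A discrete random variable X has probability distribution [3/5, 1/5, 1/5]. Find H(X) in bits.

H(X) = -Σ p(x) log₂ p(x)
  -3/5 × log₂(3/5) = 0.4422
  -1/5 × log₂(1/5) = 0.4644
  -1/5 × log₂(1/5) = 0.4644
H(X) = 1.3710 bits
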